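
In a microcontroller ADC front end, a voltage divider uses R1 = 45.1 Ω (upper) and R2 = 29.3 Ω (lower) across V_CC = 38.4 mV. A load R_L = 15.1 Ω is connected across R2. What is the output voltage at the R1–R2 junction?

V_out ≈ 6.95 mV

First combine the lower leg with the load: R2 ‖ R_L = 9.965 Ω.
Voltage divider with the loaded lower leg: V_out = 38.4 × 9.965/(45.1 + 9.965) = 38.4 × 0.1810 = 6.949 mV.
(Unloaded it would be 15.1 mV; the load pulls it down.)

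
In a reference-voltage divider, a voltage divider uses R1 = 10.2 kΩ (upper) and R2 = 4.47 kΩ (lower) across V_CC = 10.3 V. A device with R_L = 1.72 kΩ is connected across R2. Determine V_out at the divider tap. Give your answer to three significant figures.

First combine the lower leg with the load: R2 ‖ R_L = 1.242 kΩ.
Voltage divider with the loaded lower leg: V_out = 10.3 × 1.242/(10.2 + 1.242) = 10.3 × 0.1086 = 1.118 V.
(Unloaded it would be 3.14 V; the load pulls it down.)

V_out ≈ 1.12 V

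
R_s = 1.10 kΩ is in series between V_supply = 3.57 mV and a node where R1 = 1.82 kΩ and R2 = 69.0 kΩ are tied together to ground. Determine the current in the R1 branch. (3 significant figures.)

I ≈ 1.21 µA

Combine the parallel branches: R_p = (1/1.82 + 1/69.0)⁻¹ = 1.773 kΩ.
Node voltage V_A = V_supply · R_p/(R_s + R_p) = 3.57 × 0.6172 = 2.203 mV.
Branch current I = V_A/R1 = 2.203/1.82 = 1.211 µA.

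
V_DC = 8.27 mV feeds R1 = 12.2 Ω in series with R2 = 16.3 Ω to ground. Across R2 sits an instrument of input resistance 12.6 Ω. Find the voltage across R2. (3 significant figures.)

The load sits in parallel with R2, giving an effective lower resistance R2' = R2·R_L/(R2+R_L) = 7.107 Ω.
Then V_out = V_DC · R2'/(R1 + R2') = 8.27 × 7.107/19.31 = 3.044 mV.

V_out ≈ 3.04 mV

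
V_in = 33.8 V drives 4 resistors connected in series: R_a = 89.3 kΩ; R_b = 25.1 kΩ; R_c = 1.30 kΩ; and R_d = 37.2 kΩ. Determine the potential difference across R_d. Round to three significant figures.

Series total: ΣR = 89.3 + 25.1 + 1.30 + 37.2 = 152.9 kΩ.
By the voltage-divider rule, V = 33.8 × 37.20/152.9 = 8.223 V.

V ≈ 8.22 V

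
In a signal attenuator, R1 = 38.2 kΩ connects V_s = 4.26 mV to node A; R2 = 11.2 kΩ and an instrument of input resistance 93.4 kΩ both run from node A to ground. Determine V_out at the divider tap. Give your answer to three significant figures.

The load sits in parallel with R2, giving an effective lower resistance R2' = R2·R_L/(R2+R_L) = 10.00 kΩ.
Now apply the divider: V_out = 4.26 × 0.2075 = 0.8839 mV.
(Unloaded it would be 0.966 mV; the load pulls it down.)

V_out ≈ 0.884 mV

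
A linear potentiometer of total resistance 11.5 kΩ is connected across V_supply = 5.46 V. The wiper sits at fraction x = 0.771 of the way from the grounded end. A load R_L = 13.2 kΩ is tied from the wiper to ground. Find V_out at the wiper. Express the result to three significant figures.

Split the track: R_lower = x·R_p = 8.867 kΩ, R_upper = (1−x)·R_p = 2.633 kΩ.
Lower segment in parallel with the load: 8.867 ‖ 13.2 = 5.304 kΩ.
Loaded-divider output: V_out = 5.46 × 0.6682 = 3.648 V.

V_out ≈ 3.65 V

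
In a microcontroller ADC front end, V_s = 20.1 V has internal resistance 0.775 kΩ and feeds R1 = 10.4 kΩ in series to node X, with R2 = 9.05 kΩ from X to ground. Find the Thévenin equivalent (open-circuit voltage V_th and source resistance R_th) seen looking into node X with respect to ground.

R1' = 0.775 + 10.4 = 11.18 kΩ (source resistance + R1).
V_th is the unloaded tap voltage: V_s · R2/(R1'+R2) = 20.1 × 0.4475 = 8.994 V.
Looking into X with the source shorted: R_th = R1'·R2/(R1'+R2) = 11.18 × 9.05/20.23 = 5.000 kΩ.

V_th ≈ 8.99 V, R_th ≈ 5.00 kΩ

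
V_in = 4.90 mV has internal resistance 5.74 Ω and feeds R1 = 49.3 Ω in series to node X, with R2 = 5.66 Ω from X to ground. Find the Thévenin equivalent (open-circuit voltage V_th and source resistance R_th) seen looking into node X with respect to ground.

V_th ≈ 0.457 mV, R_th ≈ 5.13 Ω

R1' = 5.74 + 49.3 = 55.04 Ω (source resistance + R1).
V_th is the unloaded tap voltage: V_in · R2/(R1'+R2) = 4.90 × 0.09325 = 0.4569 mV.
Zeroing V_in shorts the top of R1' to ground, so R_th = R1' ‖ R2 = 5.132 Ω.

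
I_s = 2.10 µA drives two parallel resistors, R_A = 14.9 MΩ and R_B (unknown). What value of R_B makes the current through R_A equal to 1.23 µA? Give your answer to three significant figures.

Two-branch current divider: I_A = I_s · R_B/(R_A + R_B).
1.23/2.10 = R_B/(R_A + R_B) → R_B = R_A · (0.5857)/(1 − 0.5857) = 14.9 × 1.414 = 21.07 MΩ.

R_B ≈ 21.1 MΩ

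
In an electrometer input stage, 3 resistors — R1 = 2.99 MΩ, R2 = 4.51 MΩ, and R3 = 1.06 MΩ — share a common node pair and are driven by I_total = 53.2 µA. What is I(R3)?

I ≈ 33.5 µA

Conductances: ΣG = 1/2.99 + 1/4.51 + 1/1.06 = 1.500 (1/MΩ).
Current divider: I(R3) = I_total · G_k/ΣG = 53.2 × (0.9434/1.500) = 53.2 × 0.6291 = 33.47 µA.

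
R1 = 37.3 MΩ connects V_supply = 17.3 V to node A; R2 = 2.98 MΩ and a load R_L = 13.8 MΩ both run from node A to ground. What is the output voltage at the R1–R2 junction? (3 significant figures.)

R2 ‖ R_L = (2.98 × 13.8)/(2.98 + 13.8) = 2.451 MΩ.
Now apply the divider: V_out = 17.3 × 0.06165 = 1.067 V.

V_out ≈ 1.07 V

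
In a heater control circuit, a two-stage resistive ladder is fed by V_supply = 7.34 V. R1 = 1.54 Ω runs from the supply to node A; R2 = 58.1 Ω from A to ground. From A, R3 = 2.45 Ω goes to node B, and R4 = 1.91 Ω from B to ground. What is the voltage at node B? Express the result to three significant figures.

V_B ≈ 2.33 V

The second stage (R3 + R4 = 4.360 Ω) loads node A in parallel with R2.
Effective lower resistance at A: R2 ‖ 4.360 = 4.056 Ω.
So V_A = 7.34 × 0.7248 = 5.320 V.
Stage 2 is unloaded, so V_B = V_A · R4/(R3+R4) = 5.320 × 1.91/4.360 = 2.331 V.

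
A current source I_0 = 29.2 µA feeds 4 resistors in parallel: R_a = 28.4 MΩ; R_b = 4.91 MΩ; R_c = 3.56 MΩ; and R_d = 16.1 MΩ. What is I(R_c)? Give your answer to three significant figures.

I ≈ 14.1 µA

ΣG = 1/28.4 + 1/4.91 + 1/3.56 + 1/16.1 = 0.5819.
By the current-divider rule, I = I_0 · G_k/ΣG = 29.2 × 0.4827 = 14.10 µA.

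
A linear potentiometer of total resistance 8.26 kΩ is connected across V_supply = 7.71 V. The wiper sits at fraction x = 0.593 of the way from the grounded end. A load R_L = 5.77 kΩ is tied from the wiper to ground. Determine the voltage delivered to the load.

V_out ≈ 3.40 V

Split the track: R_lower = x·R_p = 4.898 kΩ, R_upper = (1−x)·R_p = 3.362 kΩ.
Lower segment in parallel with the load: 4.898 ‖ 5.77 = 2.649 kΩ.
V_out = 7.71 × 2.649/(3.362 + 2.649) = 3.398 V.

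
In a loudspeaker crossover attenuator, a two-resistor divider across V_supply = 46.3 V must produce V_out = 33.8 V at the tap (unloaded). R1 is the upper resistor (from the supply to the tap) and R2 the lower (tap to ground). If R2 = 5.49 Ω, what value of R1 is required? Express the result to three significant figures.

R1 ≈ 2.03 Ω

The divider ratio is R2/(R1+R2) = 33.8/46.3 = 0.7300.
Rearranging, R1 = R2·(1−k)/k = 5.49 × 0.3698 = 2.030 Ω.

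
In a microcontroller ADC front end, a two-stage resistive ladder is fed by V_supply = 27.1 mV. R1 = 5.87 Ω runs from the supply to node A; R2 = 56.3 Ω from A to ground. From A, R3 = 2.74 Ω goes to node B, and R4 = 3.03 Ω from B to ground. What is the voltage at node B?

Looking into the second stage from A: R3 + R4 = 5.770 Ω appears in parallel with R2.
Effective lower resistance at A: R2 ‖ 5.770 = 5.234 Ω.
V_A = 27.1 × 5.234/(5.87 + 5.234) = 12.77 mV.
V_B = V_A × 0.5251 = 6.708 mV.

V_B ≈ 6.71 mV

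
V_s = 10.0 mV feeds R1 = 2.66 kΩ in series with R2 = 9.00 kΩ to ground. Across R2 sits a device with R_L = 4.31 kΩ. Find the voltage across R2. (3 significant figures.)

The load sits in parallel with R2, giving an effective lower resistance R2' = R2·R_L/(R2+R_L) = 2.914 kΩ.
Voltage divider with the loaded lower leg: V_out = 10.0 × 2.914/(2.66 + 2.914) = 10.0 × 0.5228 = 5.228 mV.

V_out ≈ 5.23 mV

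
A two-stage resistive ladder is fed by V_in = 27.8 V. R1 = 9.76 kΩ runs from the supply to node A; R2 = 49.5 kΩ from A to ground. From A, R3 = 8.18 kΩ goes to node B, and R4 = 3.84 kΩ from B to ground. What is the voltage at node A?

Looking into the second stage from A: R3 + R4 = 12.02 kΩ appears in parallel with R2.
R2 ‖ (R3+R4) = 9.671 kΩ.
V_A = 27.8 × 9.671/(9.76 + 9.671) = 13.84 V.

V_A ≈ 13.8 V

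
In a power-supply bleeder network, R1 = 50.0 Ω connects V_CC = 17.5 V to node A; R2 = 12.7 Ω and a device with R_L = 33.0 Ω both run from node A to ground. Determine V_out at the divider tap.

R2 ‖ R_L = (12.7 × 33.0)/(12.7 + 33.0) = 9.171 Ω.
Now apply the divider: V_out = 17.5 × 0.1550 = 2.712 V.

V_out ≈ 2.71 V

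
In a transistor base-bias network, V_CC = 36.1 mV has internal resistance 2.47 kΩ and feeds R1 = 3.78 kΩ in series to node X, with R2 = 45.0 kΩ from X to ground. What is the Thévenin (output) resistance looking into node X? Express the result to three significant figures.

R_th ≈ 5.49 kΩ

R1' = 2.47 + 3.78 = 6.250 kΩ (source resistance + R1).
Zeroing V_CC shorts the top of R1' to ground, so R_th = R1' ‖ R2 = 5.488 kΩ.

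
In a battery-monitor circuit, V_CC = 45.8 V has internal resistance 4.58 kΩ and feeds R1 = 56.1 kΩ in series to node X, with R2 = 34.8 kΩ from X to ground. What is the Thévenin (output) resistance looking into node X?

R1' = 4.58 + 56.1 = 60.68 kΩ (source resistance + R1).
Looking into X with the source shorted: R_th = R1'·R2/(R1'+R2) = 60.68 × 34.8/95.48 = 22.12 kΩ.

R_th ≈ 22.1 kΩ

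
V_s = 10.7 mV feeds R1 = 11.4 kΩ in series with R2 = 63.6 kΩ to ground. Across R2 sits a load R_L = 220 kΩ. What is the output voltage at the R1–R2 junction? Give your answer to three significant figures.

R2 ‖ R_L = (63.6 × 220)/(63.6 + 220) = 49.34 kΩ.
Now apply the divider: V_out = 10.7 × 0.8123 = 8.692 mV.

V_out ≈ 8.69 mV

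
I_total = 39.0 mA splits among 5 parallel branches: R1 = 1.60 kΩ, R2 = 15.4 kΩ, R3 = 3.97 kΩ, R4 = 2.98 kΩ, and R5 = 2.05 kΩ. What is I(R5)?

I ≈ 10.8 mA

ΣG = 1/1.60 + 1/15.4 + 1/3.97 + 1/2.98 + 1/2.05 = 1.765.
R5 takes the fraction G_k/ΣG = 0.4878/1.765 = 0.2763, so I = 39.0 × 0.2763 = 10.78 mA.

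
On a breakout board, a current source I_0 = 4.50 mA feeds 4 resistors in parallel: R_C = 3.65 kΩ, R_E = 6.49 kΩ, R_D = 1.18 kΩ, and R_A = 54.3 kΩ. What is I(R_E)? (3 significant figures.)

I ≈ 0.536 mA

Total conductance ΣG = 1/3.65 + 1/6.49 + 1/1.18 + 1/54.3 = 1.294 (units of 1/kΩ).
R_E takes the fraction G_k/ΣG = 0.1541/1.294 = 0.1191, so I = 4.50 × 0.1191 = 0.5359 mA.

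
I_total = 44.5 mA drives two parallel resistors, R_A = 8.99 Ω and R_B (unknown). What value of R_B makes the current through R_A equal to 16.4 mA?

In a two-way split, I_A/I_total = R_B/(R_A + R_B).
16.4/44.5 = R_B/(R_A + R_B) → R_B = R_A · (0.3685)/(1 − 0.3685) = 8.99 × 0.5836 = 5.247 Ω.

R_B ≈ 5.25 Ω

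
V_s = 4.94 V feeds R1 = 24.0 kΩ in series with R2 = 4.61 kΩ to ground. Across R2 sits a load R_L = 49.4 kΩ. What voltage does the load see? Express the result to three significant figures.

V_out ≈ 0.738 V

First combine the lower leg with the load: R2 ‖ R_L = 4.217 kΩ.
Voltage divider with the loaded lower leg: V_out = 4.94 × 4.217/(24.0 + 4.217) = 4.94 × 0.1494 = 0.7382 V.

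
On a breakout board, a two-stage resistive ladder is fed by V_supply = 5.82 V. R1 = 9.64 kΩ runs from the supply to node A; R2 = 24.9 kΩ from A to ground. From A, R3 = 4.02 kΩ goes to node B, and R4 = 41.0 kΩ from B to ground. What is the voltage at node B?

V_B ≈ 3.31 V

Node A sees R2 in parallel with the series input of stage 2, R3 + R4 = 45.02 kΩ.
R2 ‖ (R3+R4) = 16.03 kΩ.
First divider: V_A = V_supply · 16.03/(9.64 + 16.03) = 3.635 V.
Then the unloaded second divider: V_B = V_A × R4/(R3+R4) = 3.635 × 0.9107 = 3.310 V.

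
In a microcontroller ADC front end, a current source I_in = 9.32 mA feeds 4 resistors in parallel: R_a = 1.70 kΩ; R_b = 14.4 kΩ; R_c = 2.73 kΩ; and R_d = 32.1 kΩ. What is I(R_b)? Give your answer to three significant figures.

I ≈ 0.613 mA

ΣG = 1/1.70 + 1/14.4 + 1/2.73 + 1/32.1 = 1.055.
R_b takes the fraction G_k/ΣG = 0.06944/1.055 = 0.06582, so I = 9.32 × 0.06582 = 0.6134 mA.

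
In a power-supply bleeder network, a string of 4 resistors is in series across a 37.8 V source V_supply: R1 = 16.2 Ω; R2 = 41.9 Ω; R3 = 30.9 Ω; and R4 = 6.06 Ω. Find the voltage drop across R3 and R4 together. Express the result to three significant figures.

ΣR = 16.2 + 41.9 + 30.9 + 6.06 = 95.06 Ω.
R_{R3..R4} = 30.9 + 6.06 = 36.96 Ω.
Voltage divider: V = V_supply · (36.96 / 95.06) = 37.8 × 0.3888 = 14.70 V.

V ≈ 14.7 V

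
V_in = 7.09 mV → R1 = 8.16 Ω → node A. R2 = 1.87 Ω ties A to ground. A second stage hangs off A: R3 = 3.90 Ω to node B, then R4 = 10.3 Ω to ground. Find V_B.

Looking into the second stage from A: R3 + R4 = 14.20 Ω appears in parallel with R2.
R2 ‖ (R3+R4) = 1.652 Ω.
First divider: V_A = V_in · 1.652/(8.16 + 1.652) = 1.194 mV.
V_B = V_A × 0.7254 = 0.8660 mV.

V_B ≈ 0.866 mV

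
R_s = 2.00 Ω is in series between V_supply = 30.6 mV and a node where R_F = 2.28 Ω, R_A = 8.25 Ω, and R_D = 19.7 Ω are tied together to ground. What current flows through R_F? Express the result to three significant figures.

I ≈ 6.04 mA

Parallel bank: R_p = 1/(1/2.28 + 1/8.25 + 1/19.7) = 1.638 Ω.
V_A by voltage divider: V_A = 30.6 × 1.638/(2.00 + 1.638) = 13.78 mV.
I(R_F) = V_A / R_F = 13.78/2.28 = 6.042 mA.
(Equivalently: I_total = 8.412 mA, then current-divider fraction G_k/ΣG = 0.7183.)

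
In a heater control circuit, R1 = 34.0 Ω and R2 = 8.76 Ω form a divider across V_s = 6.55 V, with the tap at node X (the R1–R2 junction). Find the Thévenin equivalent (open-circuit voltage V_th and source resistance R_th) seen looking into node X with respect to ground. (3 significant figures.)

V_th ≈ 1.34 V, R_th ≈ 6.97 Ω

Open-circuit (no load on X): V_th = V_s · R2/(R1 + R2) = 6.55 × 8.76/(34.00 + 8.76) = 1.342 V.
Looking into X with the source shorted: R_th = R1·R2/(R1+R2) = 34.00 × 8.76/42.76 = 6.965 Ω.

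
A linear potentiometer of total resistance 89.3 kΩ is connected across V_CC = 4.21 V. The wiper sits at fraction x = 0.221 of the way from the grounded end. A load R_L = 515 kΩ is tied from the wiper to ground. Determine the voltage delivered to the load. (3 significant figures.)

Lower segment x·R_p = 19.74 kΩ; upper segment (1−x)·R_p = 69.56 kΩ.
R_L loads the lower segment: effective lower R = 19.01 kΩ.
Loaded-divider output: V_out = 4.21 × 0.2146 = 0.9034 V.
(Unloaded: V_out = x·V_CC = 0.930 V.)

V_out ≈ 0.903 V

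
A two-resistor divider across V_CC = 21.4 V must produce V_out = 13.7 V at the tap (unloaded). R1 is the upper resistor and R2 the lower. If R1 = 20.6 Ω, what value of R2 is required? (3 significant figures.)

R2 ≈ 36.7 Ω

V_out/V_CC = R2/(R1+R2) = 0.6402.
R2 = R1 · 0.6402/(1 − 0.6402) = 36.65 Ω.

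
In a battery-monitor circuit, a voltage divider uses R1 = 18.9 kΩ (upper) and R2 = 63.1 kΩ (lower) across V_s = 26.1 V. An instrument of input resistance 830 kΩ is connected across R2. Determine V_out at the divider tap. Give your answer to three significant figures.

V_out ≈ 19.7 V

The load sits in parallel with R2, giving an effective lower resistance R2' = R2·R_L/(R2+R_L) = 58.64 kΩ.
Then V_out = V_s · R2'/(R1 + R2') = 26.1 × 58.64/77.54 = 19.74 V.
(Unloaded it would be 20.1 V; the load pulls it down.)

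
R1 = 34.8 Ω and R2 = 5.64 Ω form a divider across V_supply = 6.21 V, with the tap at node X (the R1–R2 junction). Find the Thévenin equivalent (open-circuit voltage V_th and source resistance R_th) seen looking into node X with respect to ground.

V_th is the unloaded tap voltage: V_supply · R2/(R1+R2) = 6.21 × 0.1395 = 0.8661 V.
With V_supply suppressed (replaced by a short), R_th = R1 ‖ R2 = (34.80 × 5.64)/(34.80 + 5.64) = 4.853 Ω.

V_th ≈ 0.866 V, R_th ≈ 4.85 Ω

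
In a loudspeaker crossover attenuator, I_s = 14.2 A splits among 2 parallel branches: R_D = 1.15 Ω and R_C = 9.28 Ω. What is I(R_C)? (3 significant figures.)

I ≈ 1.57 A

For two parallel branches, I_k = I_s · (other R)/(sum of R).
So I = 14.2 × 1.15/10.43 = 1.566 A.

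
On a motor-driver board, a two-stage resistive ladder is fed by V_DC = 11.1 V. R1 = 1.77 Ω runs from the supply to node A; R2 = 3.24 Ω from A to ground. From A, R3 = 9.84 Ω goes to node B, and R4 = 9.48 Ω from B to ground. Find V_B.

V_B ≈ 3.33 V

Looking into the second stage from A: R3 + R4 = 19.32 Ω appears in parallel with R2.
Effective lower resistance at A: R2 ‖ 19.32 = 2.775 Ω.
First divider: V_A = V_DC · 2.775/(1.77 + 2.775) = 6.777 V.
Then the unloaded second divider: V_B = V_A × R4/(R3+R4) = 6.777 × 0.4907 = 3.325 V.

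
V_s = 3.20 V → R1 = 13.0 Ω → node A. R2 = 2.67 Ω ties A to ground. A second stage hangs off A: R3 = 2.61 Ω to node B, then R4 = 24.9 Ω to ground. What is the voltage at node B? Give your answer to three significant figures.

V_B ≈ 0.457 V

Node A sees R2 in parallel with the series input of stage 2, R3 + R4 = 27.51 Ω.
Effective lower resistance at A: R2 ‖ 27.51 = 2.434 Ω.
First divider: V_A = V_s · 2.434/(13.0 + 2.434) = 0.5046 V.
V_B = V_A × 0.9051 = 0.4567 V.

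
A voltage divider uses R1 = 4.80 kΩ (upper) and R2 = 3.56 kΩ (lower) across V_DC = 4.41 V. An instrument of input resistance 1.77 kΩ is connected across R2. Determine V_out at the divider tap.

The load sits in parallel with R2, giving an effective lower resistance R2' = R2·R_L/(R2+R_L) = 1.182 kΩ.
Voltage divider with the loaded lower leg: V_out = 4.41 × 1.182/(4.80 + 1.182) = 4.41 × 0.1976 = 0.8715 V.
(Unloaded it would be 1.88 V; the load pulls it down.)

V_out ≈ 0.872 V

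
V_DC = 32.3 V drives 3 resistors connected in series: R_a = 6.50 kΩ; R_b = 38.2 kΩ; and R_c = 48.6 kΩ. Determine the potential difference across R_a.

ΣR = 6.50 + 38.2 + 48.6 = 93.30 kΩ.
V = V_DC · R/ΣR = 32.3 × 0.06967 = 2.250 V.

V ≈ 2.25 V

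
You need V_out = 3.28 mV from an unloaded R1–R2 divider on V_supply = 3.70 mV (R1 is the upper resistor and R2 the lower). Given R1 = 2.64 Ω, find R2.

V_out/V_supply = R2/(R1+R2) = 0.8865.
R2 = R1 · 0.8865/(1 − 0.8865) = 20.62 Ω.

R2 ≈ 20.6 Ω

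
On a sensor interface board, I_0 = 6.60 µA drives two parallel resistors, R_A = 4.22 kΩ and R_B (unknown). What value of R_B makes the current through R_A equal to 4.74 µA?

In a two-way split, I_A/I_0 = R_B/(R_A + R_B).
With f = 0.7182, R_B = R_A · f/(1−f) = 4.22 × 2.548 = 10.75 kΩ.

R_B ≈ 10.8 kΩ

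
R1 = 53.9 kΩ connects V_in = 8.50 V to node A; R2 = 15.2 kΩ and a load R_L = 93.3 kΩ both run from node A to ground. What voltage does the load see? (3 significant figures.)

The load sits in parallel with R2, giving an effective lower resistance R2' = R2·R_L/(R2+R_L) = 13.07 kΩ.
Now apply the divider: V_out = 8.50 × 0.1952 = 1.659 V.

V_out ≈ 1.66 V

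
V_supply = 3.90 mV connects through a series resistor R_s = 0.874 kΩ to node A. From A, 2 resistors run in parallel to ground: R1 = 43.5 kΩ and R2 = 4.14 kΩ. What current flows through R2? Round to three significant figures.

Equivalent of the parallel group: R_p = 3.780 kΩ.
Node voltage V_A = V_supply · R_p/(R_s + R_p) = 3.90 × 0.8122 = 3.168 mV.
Branch current I = V_A/R2 = 3.168/4.14 = 0.7651 µA.
(Equivalently: I_total = 0.8379 µA, then current-divider fraction G_k/ΣG = 0.9131.)

I ≈ 0.765 µA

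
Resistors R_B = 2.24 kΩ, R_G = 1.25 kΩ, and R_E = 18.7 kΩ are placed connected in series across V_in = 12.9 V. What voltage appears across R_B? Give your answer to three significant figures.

V ≈ 1.30 V

ΣR = 2.24 + 1.25 + 18.7 = 22.19 kΩ.
Voltage divider: V = V_in · (2.240 / 22.19) = 12.9 × 0.1009 = 1.302 V.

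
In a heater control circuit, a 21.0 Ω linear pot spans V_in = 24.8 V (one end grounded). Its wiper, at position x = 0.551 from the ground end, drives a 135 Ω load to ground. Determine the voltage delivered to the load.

V_out ≈ 13.2 V

The pot divides into 9.429 Ω above the wiper and 11.57 Ω below.
R_L loads the lower segment: effective lower R = 10.66 Ω.
Loaded-divider output: V_out = 24.8 × 0.5306 = 13.16 V.
(Unloaded: V_out = x·V_in = 13.7 V.)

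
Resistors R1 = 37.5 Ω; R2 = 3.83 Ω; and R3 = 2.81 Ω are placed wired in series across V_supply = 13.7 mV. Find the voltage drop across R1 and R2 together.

V ≈ 12.8 mV

Series total: ΣR = 37.5 + 3.83 + 2.81 = 44.14 Ω.
R_{R1..R2} = 37.5 + 3.83 = 41.33 Ω.
By the voltage-divider rule, V = 13.7 × 41.33/44.14 = 12.83 mV.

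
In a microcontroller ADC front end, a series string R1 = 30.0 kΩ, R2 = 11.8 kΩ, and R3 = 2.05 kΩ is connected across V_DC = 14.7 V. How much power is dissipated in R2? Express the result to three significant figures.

P ≈ 1.33 mW

ΣR = 43.85 kΩ → I = 14.7/43.85 = 0.3352 mA.
P = I²R = 0.1124 × 11.8 = 1.326 mW.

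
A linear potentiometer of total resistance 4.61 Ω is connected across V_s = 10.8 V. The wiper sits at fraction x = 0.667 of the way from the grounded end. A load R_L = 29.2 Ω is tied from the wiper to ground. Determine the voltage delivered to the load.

V_out ≈ 6.96 V

The pot divides into 1.535 Ω above the wiper and 3.075 Ω below.
Lower segment in parallel with the load: 3.075 ‖ 29.2 = 2.782 Ω.
V_out = 10.8 × 2.782/(1.535 + 2.782) = 6.960 V.
(Unloaded: V_out = x·V_s = 7.20 V.)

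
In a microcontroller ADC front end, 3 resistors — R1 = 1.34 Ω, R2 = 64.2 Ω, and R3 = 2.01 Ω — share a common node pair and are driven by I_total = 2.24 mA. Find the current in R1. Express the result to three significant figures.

Conductances: ΣG = 1/1.34 + 1/64.2 + 1/2.01 = 1.259 (1/Ω).
Current divider: I(R1) = I_total · G_k/ΣG = 2.24 × (0.7463/1.259) = 2.24 × 0.5926 = 1.327 mA.

I ≈ 1.33 mA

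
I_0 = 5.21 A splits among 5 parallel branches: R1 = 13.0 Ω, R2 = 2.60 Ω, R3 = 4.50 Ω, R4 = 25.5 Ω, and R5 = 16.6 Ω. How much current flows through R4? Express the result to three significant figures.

ΣG = 1/13.0 + 1/2.60 + 1/4.50 + 1/25.5 + 1/16.6 = 0.7832.
By the current-divider rule, I = I_0 · G_k/ΣG = 5.21 × 0.05007 = 0.2609 A.

I ≈ 0.261 A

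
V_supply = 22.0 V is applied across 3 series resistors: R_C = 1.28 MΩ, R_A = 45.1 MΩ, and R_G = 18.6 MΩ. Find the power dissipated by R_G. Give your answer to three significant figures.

P ≈ 2.13 µW

ΣR = 64.98 MΩ → I = 22.0/64.98 = 0.3386 µA.
V(R_G) = I·R = 6.297 V; P = V·I = 6.297 × 0.3386 = 2.132 µW.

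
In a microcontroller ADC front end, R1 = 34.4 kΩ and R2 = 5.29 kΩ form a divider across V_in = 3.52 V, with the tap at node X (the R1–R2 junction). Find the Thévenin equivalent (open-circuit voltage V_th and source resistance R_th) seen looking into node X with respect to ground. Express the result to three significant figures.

With X open, the divider is unloaded: V_th = 3.52 × 5.29/39.69 = 0.4692 V.
Zeroing V_in shorts the top of R1 to ground, so R_th = R1 ‖ R2 = 4.585 kΩ.

V_th ≈ 0.469 V, R_th ≈ 4.58 kΩ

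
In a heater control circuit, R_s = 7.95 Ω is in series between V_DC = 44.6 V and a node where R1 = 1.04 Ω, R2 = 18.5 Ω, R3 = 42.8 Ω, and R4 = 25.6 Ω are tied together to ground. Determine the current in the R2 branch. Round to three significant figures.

Equivalent of the parallel group: R_p = 0.9276 Ω.
V_A = 44.6 × 0.9276/8.878 = 4.660 V.
Branch current I = V_A/R2 = 4.660/18.5 = 0.2519 A.

I ≈ 0.252 A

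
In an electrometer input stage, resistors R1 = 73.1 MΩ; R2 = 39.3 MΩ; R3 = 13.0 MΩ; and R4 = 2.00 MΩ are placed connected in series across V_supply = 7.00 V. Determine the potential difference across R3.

ΣR = 73.1 + 39.3 + 13.0 + 2.00 = 127.4 MΩ.
By the voltage-divider rule, V = 7.00 × 13.00/127.4 = 0.7143 V.

V ≈ 0.714 V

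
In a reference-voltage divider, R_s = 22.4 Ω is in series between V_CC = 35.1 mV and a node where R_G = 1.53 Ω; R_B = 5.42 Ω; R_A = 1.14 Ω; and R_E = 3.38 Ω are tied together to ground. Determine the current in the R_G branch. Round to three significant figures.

I ≈ 0.498 mA

Equivalent of the parallel group: R_p = 0.4972 Ω.
V_A = 35.1 × 0.4972/22.90 = 0.7622 mV.
Branch current I = V_A/R_G = 0.7622/1.53 = 0.4982 mA.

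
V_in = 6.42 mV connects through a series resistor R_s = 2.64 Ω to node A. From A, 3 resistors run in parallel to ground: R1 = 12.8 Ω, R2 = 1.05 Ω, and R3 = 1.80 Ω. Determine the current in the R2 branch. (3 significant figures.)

Equivalent of the parallel group: R_p = 0.6305 Ω.
V_A = 6.42 × 0.6305/3.270 = 1.238 mV.
Branch current I = V_A/R2 = 1.238/1.05 = 1.179 mA.
(Equivalently: I_total = 1.963 mA, then current-divider fraction G_k/ΣG = 0.6005.)

I ≈ 1.18 mA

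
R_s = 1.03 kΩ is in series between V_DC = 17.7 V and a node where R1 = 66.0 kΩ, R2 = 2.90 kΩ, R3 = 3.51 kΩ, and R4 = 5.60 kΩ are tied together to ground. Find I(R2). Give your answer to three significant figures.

I ≈ 3.30 mA

Equivalent of the parallel group: R_p = 1.214 kΩ.
Node voltage V_A = V_DC · R_p/(R_s + R_p) = 17.7 × 0.5411 = 9.577 V.
I(R2) = V_A / R2 = 9.577/2.90 = 3.302 mA.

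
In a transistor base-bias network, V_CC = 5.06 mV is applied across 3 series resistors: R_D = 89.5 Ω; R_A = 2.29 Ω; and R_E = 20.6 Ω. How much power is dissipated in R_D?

P ≈ 0.181 µW

The common current is I = 5.06/112.4 = 0.04502 mA.
V(R_D) = I·R = 4.029 mV; P = V·I = 4.029 × 0.04502 = 0.1814 µW.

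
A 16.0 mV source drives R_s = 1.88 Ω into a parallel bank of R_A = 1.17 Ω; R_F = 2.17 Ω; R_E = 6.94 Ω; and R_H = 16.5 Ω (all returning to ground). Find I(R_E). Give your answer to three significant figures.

Combine the parallel branches: R_p = (1/1.17 + 1/2.17 + 1/6.94 + 1/16.5)⁻¹ = 0.6578 Ω.
V_A by voltage divider: V_A = 16.0 × 0.6578/(1.88 + 0.6578) = 4.147 mV.
I(R_E) = V_A / R_E = 4.147/6.94 = 0.5976 mA.
(Check via current divider: I_total = 6.305 mA; share G_k/ΣG = 0.09478 → same result.)

I ≈ 0.598 mA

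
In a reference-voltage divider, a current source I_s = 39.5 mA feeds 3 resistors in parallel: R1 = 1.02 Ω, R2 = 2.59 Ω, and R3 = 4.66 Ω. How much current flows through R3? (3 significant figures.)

ΣG = 1/1.02 + 1/2.59 + 1/4.66 = 1.581.
Current divider: I(R3) = I_s · G_k/ΣG = 39.5 × (0.2146/1.581) = 39.5 × 0.1357 = 5.361 mA.

I ≈ 5.36 mA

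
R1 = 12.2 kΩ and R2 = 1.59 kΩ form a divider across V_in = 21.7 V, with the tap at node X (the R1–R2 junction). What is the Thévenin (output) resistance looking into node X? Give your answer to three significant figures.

Looking into X with the source shorted: R_th = R1·R2/(R1+R2) = 12.20 × 1.59/13.79 = 1.407 kΩ.

R_th ≈ 1.41 kΩ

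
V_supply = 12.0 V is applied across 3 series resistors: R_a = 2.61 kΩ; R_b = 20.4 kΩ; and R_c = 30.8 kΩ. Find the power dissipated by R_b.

P ≈ 1.01 mW

The common current is I = 12.0/53.81 = 0.2230 mA.
P = I²R = 0.04973 × 20.4 = 1.015 mW.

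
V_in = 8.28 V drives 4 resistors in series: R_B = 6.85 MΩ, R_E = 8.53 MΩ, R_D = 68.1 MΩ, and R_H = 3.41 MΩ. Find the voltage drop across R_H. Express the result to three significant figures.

Total series resistance ΣR = 6.85 + 8.53 + 68.1 + 3.41 = 86.89 MΩ.
Voltage divider: V = V_in · (3.410 / 86.89) = 8.28 × 0.03925 = 0.3249 V.

V ≈ 0.325 V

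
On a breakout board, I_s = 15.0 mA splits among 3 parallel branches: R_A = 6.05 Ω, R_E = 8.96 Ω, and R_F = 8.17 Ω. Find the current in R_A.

I ≈ 6.21 mA

Conductances: ΣG = 1/6.05 + 1/8.96 + 1/8.17 = 0.3993 (1/Ω).
Current divider: I(R_A) = I_s · G_k/ΣG = 15.0 × (0.1653/0.3993) = 15.0 × 0.4140 = 6.209 mA.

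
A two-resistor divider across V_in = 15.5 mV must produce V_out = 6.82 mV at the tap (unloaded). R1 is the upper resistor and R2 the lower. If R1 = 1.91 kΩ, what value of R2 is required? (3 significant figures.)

V_out/V_in = R2/(R1+R2) = 0.4400.
R2 = R1 · 0.4400/(1 − 0.4400) = 1.501 kΩ.

R2 ≈ 1.50 kΩ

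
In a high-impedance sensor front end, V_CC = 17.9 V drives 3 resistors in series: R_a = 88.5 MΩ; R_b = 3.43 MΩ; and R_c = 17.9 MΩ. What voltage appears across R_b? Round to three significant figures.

Series total: ΣR = 88.5 + 3.43 + 17.9 = 109.8 MΩ.
By the voltage-divider rule, V = 17.9 × 3.430/109.8 = 0.5590 V.

V ≈ 0.559 V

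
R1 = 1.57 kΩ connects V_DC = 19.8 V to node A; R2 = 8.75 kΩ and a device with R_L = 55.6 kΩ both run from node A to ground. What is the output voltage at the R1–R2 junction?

V_out ≈ 16.4 V

First combine the lower leg with the load: R2 ‖ R_L = 7.560 kΩ.
Now apply the divider: V_out = 19.8 × 0.8280 = 16.40 V.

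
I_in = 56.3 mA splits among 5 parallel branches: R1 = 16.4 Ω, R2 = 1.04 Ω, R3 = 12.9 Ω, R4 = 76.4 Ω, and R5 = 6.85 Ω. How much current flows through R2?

I ≈ 43.0 mA

Conductances: ΣG = 1/16.4 + 1/1.04 + 1/12.9 + 1/76.4 + 1/6.85 = 1.259 (1/Ω).
By the current-divider rule, I = I_in · G_k/ΣG = 56.3 × 0.7637 = 42.99 mA.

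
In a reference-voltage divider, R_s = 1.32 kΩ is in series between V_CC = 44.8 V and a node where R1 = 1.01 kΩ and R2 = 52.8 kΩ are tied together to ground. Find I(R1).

Combine the parallel branches: R_p = (1/1.01 + 1/52.8)⁻¹ = 0.9910 kΩ.
Node voltage V_A = V_CC · R_p/(R_s + R_p) = 44.8 × 0.4288 = 19.21 V.
I(R1) = V_A / R1 = 19.21/1.01 = 19.02 mA.
(Check via current divider: I_total = 19.39 mA; share G_k/ΣG = 0.9812 → same result.)

I ≈ 19.0 mA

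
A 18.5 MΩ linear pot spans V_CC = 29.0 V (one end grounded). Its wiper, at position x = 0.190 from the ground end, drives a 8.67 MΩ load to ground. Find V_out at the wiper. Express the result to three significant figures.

Lower segment x·R_p = 3.515 MΩ; upper segment (1−x)·R_p = 14.99 MΩ.
Lower segment in parallel with the load: 3.515 ‖ 8.67 = 2.501 MΩ.
Loaded-divider output: V_out = 29.0 × 0.1430 = 4.148 V.

V_out ≈ 4.15 V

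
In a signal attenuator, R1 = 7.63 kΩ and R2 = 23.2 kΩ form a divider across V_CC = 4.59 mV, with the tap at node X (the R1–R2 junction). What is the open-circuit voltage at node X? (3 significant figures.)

With X open, the divider is unloaded: V_th = 4.59 × 23.2/30.83 = 3.454 mV.

V_th ≈ 3.45 mV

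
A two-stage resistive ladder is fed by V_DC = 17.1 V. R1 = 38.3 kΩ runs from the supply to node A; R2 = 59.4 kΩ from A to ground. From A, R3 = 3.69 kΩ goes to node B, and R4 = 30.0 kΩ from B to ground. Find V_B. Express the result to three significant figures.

Looking into the second stage from A: R3 + R4 = 33.69 kΩ appears in parallel with R2.
Effective lower resistance at A: R2 ‖ 33.69 = 21.50 kΩ.
First divider: V_A = V_DC · 21.50/(38.3 + 21.50) = 6.148 V.
V_B = V_A × 0.8905 = 5.474 V.

V_B ≈ 5.47 V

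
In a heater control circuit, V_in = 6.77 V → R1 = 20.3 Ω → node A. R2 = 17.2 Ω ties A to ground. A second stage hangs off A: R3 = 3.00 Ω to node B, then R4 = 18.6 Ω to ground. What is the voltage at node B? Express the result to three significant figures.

Node A sees R2 in parallel with the series input of stage 2, R3 + R4 = 21.60 Ω.
R2 ‖ (R3+R4) = 9.575 Ω.
First divider: V_A = V_in · 9.575/(20.3 + 9.575) = 2.170 V.
Then the unloaded second divider: V_B = V_A × R4/(R3+R4) = 2.170 × 0.8611 = 1.868 V.

V_B ≈ 1.87 V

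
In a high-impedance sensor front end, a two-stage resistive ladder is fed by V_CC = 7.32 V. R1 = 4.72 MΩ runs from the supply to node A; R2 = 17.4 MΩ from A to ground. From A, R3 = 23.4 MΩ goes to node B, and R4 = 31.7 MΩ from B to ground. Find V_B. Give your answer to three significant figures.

Looking into the second stage from A: R3 + R4 = 55.10 MΩ appears in parallel with R2.
Effective lower resistance at A: R2 ‖ 55.10 = 13.22 MΩ.
So V_A = 7.32 × 0.7370 = 5.395 V.
Stage 2 is unloaded, so V_B = V_A · R4/(R3+R4) = 5.395 × 31.7/55.10 = 3.104 V.

V_B ≈ 3.10 V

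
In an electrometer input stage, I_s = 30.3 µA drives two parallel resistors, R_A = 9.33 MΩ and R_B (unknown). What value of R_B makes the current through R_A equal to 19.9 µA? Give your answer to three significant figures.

The fraction through R_A equals R_B/(R_A+R_B).
With f = 0.6568, R_B = R_A · f/(1−f) = 9.33 × 1.913 = 17.85 MΩ.

R_B ≈ 17.9 MΩ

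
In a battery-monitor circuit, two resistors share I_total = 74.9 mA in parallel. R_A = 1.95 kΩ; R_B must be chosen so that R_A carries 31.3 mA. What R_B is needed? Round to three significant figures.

In a two-way split, I_A/I_total = R_B/(R_A + R_B).
31.3/74.9 = R_B/(R_A + R_B) → R_B = R_A · (0.4179)/(1 − 0.4179) = 1.95 × 0.7179 = 1.400 kΩ.

R_B ≈ 1.40 kΩ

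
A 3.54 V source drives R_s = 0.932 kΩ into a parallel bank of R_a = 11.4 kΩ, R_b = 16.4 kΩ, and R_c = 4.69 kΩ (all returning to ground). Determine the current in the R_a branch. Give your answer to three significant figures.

I ≈ 0.232 mA

Equivalent of the parallel group: R_p = 2.763 kΩ.
Node voltage V_A = V_s · R_p/(R_s + R_p) = 3.54 × 0.7478 = 2.647 V.
I(R_a) = V_A / R_a = 2.647/11.4 = 0.2322 mA.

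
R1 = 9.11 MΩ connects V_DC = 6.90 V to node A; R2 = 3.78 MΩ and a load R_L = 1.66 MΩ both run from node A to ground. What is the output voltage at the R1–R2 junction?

V_out ≈ 0.775 V

R2 ‖ R_L = (3.78 × 1.66)/(3.78 + 1.66) = 1.153 MΩ.
Now apply the divider: V_out = 6.90 × 0.1124 = 0.7755 V.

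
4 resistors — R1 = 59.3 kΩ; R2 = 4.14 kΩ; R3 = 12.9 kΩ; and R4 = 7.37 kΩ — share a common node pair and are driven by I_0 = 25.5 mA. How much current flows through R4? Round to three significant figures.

Total conductance ΣG = 1/59.3 + 1/4.14 + 1/12.9 + 1/7.37 = 0.4716 (units of 1/kΩ).
By the current-divider rule, I = I_0 · G_k/ΣG = 25.5 × 0.2877 = 7.336 mA.

I ≈ 7.34 mA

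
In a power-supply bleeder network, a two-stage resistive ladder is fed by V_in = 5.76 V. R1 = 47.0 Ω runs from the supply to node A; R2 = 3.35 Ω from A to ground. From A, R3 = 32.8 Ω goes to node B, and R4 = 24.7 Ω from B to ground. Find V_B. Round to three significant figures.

Looking into the second stage from A: R3 + R4 = 57.50 Ω appears in parallel with R2.
Effective lower resistance at A: R2 ‖ 57.50 = 3.166 Ω.
So V_A = 5.76 × 0.06310 = 0.3635 V.
Then the unloaded second divider: V_B = V_A × R4/(R3+R4) = 0.3635 × 0.4296 = 0.1561 V.

V_B ≈ 0.156 V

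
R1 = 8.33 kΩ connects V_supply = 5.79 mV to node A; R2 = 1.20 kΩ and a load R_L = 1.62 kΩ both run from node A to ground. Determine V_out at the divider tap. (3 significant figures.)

V_out ≈ 0.443 mV

The load sits in parallel with R2, giving an effective lower resistance R2' = R2·R_L/(R2+R_L) = 0.6894 kΩ.
Then V_out = V_supply · R2'/(R1 + R2') = 5.79 × 0.6894/9.019 = 0.4425 mV.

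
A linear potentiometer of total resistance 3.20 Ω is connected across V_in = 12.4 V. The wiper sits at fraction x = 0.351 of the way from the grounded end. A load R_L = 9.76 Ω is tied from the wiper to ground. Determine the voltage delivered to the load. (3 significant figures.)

Lower segment x·R_p = 1.123 Ω; upper segment (1−x)·R_p = 2.077 Ω.
Lower segment in parallel with the load: 1.123 ‖ 9.76 = 1.007 Ω.
Loaded-divider output: V_out = 12.4 × 0.3266 = 4.050 V.
(Unloaded: V_out = x·V_in = 4.35 V.)

V_out ≈ 4.05 V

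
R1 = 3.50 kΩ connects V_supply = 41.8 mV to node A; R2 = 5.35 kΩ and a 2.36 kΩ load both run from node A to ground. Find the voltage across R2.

The load sits in parallel with R2, giving an effective lower resistance R2' = R2·R_L/(R2+R_L) = 1.638 kΩ.
Now apply the divider: V_out = 41.8 × 0.3187 = 13.32 mV.

V_out ≈ 13.3 mV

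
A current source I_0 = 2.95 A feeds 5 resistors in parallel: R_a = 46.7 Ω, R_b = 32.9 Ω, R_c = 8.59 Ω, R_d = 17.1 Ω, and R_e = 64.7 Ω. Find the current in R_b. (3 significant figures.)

ΣG = 1/46.7 + 1/32.9 + 1/8.59 + 1/17.1 + 1/64.7 = 0.2422.
By the current-divider rule, I = I_0 · G_k/ΣG = 2.95 × 0.1255 = 0.3703 A.

I ≈ 0.370 A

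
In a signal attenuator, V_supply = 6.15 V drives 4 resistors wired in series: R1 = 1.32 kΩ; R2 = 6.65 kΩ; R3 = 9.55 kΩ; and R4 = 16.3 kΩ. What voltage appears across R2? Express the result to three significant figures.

V ≈ 1.21 V

Series total: ΣR = 1.32 + 6.65 + 9.55 + 16.3 = 33.82 kΩ.
By the voltage-divider rule, V = 6.15 × 6.650/33.82 = 1.209 V.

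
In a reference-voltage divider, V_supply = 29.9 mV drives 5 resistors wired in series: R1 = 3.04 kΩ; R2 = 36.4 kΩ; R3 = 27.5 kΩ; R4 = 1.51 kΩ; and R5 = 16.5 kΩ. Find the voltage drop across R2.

V ≈ 12.8 mV

Series total: ΣR = 3.04 + 36.4 + 27.5 + 1.51 + 16.5 = 84.95 kΩ.
By the voltage-divider rule, V = 29.9 × 36.40/84.95 = 12.81 mV.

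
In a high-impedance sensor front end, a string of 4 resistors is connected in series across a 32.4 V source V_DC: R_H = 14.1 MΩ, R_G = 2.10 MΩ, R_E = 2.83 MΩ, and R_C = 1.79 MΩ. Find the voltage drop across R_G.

V ≈ 3.27 V

Total series resistance ΣR = 14.1 + 2.10 + 2.83 + 1.79 = 20.82 MΩ.
By the voltage-divider rule, V = 32.4 × 2.100/20.82 = 3.268 V.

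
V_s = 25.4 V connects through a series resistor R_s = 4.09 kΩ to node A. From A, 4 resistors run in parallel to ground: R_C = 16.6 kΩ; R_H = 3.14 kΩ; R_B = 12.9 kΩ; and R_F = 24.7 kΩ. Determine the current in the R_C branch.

I ≈ 0.505 mA

Combine the parallel branches: R_p = (1/16.6 + 1/3.14 + 1/12.9 + 1/24.7)⁻¹ = 2.013 kΩ.
V_A = 25.4 × 2.013/6.103 = 8.378 V.
Branch current I = V_A/R_C = 8.378/16.6 = 0.5047 mA.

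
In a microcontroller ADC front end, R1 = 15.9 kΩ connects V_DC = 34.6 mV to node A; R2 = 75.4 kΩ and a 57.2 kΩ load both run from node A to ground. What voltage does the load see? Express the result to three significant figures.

First combine the lower leg with the load: R2 ‖ R_L = 32.53 kΩ.
Then V_out = V_DC · R2'/(R1 + R2') = 34.6 × 32.53/48.43 = 23.24 mV.

V_out ≈ 23.2 mV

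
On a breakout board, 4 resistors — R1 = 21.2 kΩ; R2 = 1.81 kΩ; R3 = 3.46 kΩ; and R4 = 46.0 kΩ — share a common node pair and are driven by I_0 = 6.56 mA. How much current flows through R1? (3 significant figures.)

I ≈ 0.340 mA

Total conductance ΣG = 1/21.2 + 1/1.81 + 1/3.46 + 1/46.0 = 0.9104 (units of 1/kΩ).
R1 takes the fraction G_k/ΣG = 0.04717/0.9104 = 0.05181, so I = 6.56 × 0.05181 = 0.3399 mA.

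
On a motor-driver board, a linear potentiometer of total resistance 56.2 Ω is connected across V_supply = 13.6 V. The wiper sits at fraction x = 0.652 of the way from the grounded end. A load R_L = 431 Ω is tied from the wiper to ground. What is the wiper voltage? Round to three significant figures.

V_out ≈ 8.61 V

The pot divides into 19.56 Ω above the wiper and 36.64 Ω below.
(x·R_p) ‖ R_L = 33.77 Ω.
V_out = 13.6 × 33.77/(19.56 + 33.77) = 8.612 V.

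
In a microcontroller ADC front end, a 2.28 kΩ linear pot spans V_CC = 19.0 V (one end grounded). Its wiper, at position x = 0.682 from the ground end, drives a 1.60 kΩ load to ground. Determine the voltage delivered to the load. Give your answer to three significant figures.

V_out ≈ 9.90 V

Lower segment x·R_p = 1.555 kΩ; upper segment (1−x)·R_p = 0.7250 kΩ.
Lower segment in parallel with the load: 1.555 ‖ 1.60 = 0.7886 kΩ.
Loaded-divider output: V_out = 19.0 × 0.5210 = 9.899 V.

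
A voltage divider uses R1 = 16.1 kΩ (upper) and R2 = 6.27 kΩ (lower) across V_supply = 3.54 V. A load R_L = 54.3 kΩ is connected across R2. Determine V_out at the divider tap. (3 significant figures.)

The load sits in parallel with R2, giving an effective lower resistance R2' = R2·R_L/(R2+R_L) = 5.621 kΩ.
Now apply the divider: V_out = 3.54 × 0.2588 = 0.9161 V.

V_out ≈ 0.916 V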